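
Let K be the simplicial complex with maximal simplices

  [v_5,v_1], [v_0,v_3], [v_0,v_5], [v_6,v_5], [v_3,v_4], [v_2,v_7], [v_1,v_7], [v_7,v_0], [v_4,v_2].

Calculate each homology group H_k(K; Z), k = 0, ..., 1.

Take the total order v_0 < v_1 < v_2 < v_3 < v_4 < v_5 < v_6 < v_7 on the vertex set. Then K (dimension 1) consists of the simplices:

  0-simplices (8): [v_0], [v_1], [v_2], [v_3], [v_4], [v_5], [v_6], [v_7]
  1-simplices (9): [v_0,v_3], [v_0,v_5], [v_0,v_7], [v_1,v_5], [v_1,v_7], [v_2,v_4], [v_2,v_7], [v_3,v_4], [v_5,v_6]

so the chain groups are C_0 ≅ Z^8, C_1 ≅ Z^9.

∂_1: C_1 → C_0 sends each edge [p,q] (with p < q) to q − p.
This gives a 8×9 integer matrix of rank 7; reducing to Smith normal form yields diagonal entries (1,1,1,1,1,1,1).

Now H_k = ker ∂_k / im ∂_{k+1}, so:

  H_0: rank C_0 − rank ∂_1 = 8 − 7 = 1, and the invariant factors of ∂_1 are all 1, so H_0 ≅ Z.
  H_1: rank ker ∂_1 − rank ∂_2 = (9 − 7) − 0 = 2, and there is no ∂_2, so H_1 ≅ Z^2.

H_0 = Z,  H_1 = Z^2.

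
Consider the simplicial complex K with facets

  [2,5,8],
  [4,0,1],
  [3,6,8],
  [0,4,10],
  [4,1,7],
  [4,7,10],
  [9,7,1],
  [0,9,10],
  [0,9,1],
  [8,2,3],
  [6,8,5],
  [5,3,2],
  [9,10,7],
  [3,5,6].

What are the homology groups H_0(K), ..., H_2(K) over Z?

H_0 ≅ Z^2,  H_1 = 0,  H_2 ≅ Z^2.

Fix the vertex order 0 < 1 < 2 < 3 < 4 < 5 < 6 < 7 < 8 < 9 < 10 and write every simplex with vertices in increasing order. Then dim K = 2 and the simplices of K are:

  0-simplices (11): [0], [1], [2], [3], [4], [5], [6], [7], [8], [9], [10]
  1-simplices (21): [0,1], [0,4], [0,9], [0,10], [1,4], [1,7], [1,9], [2,3], [2,5], [2,8], [3,5], [3,6], [3,8], [4,7], [4,10], [5,6], [5,8], [6,8], [7,9], [7,10], [9,10]
  2-simplices (14): [0,1,4], [0,1,9], [0,4,10], [0,9,10], [1,4,7], [1,7,9], [2,3,5], [2,3,8], [2,5,8], [3,5,6], [3,6,8], [4,7,10], [5,6,8], [7,9,10]

giving chain groups C_0 ≅ Z^11, C_1 ≅ Z^21, C_2 ≅ Z^14.

The boundary map ∂_1: C_1 → C_0 maps an edge to its endpoints' difference, ∂[p,q] = q − p. For instance
  ∂[9,10] = [10] − [9].
The resulting 11×21 matrix has rank 9, and its Smith normal form has invariant factors (1,1,1,1,1,1,1,1,1).

∂_2: C_2 → C_1 acts by ∂[p,q,r] = [q,r] − [p,r] + [p,q]. For instance
  ∂[2,5,8] = [5,8] − [2,8] + [2,5],
  ∂[7,9,10] = [9,10] − [7,10] + [7,9].
This gives a 21×14 integer matrix of rank 12; reducing to Smith normal form yields diagonal entries (1,1,1,1,1,1,1,1,1,1,1,1).

Computing H_k = (kernel of ∂_k) / (image of ∂_{k+1}):

  H_0: rank C_0 − rank ∂_1 = 11 − 9 = 2, and the invariant factors of ∂_1 are all 1, so H_0 = Z^2.
  H_1: rank ker ∂_1 − rank ∂_2 = (21 − 9) − 12 = 0, and the invariant factors of ∂_2 are all 1, so H_1 = 0.
  H_2: rank ker ∂_2 − rank ∂_3 = (14 − 12) − 0 = 2, and there is no ∂_3, so H_2 = Z^2.

(K is a triangulation of the disjoint union of the 2-sphere S^2 and the 2-sphere S^2.)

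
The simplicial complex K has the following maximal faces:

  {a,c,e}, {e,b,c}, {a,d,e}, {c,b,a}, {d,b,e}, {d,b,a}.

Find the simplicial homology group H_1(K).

Fix the vertex order a < b < c < d < e and write every simplex with vertices in increasing order. Then dim K = 2 and the simplices of K are:

  0-simplices (5): a, b, c, d, e
  1-simplices (9): ab, ac, ad, ae, bc, bd, be, ce, de
  2-simplices (6): abc, abd, ace, ade, bce, bde

Hence C_0 ≅ Z^5, C_1 ≅ Z^9, C_2 ≅ Z^6.

∂_1: C_1 → C_0 maps an edge to its endpoints' difference, ∂[p,q] = q − p.
As a 5×9 matrix over Z this has rank 4, with invariant factors (1,1,1,1).

The boundary map ∂_2: C_2 → C_1 acts by ∂[p,q,r] = [q,r] − [p,r] + [p,q]. For instance
  ∂ade = de − ae + ad,
  ∂bde = de − be + bd.
The resulting 9×6 matrix has rank 5, and its Smith normal form has invariant factors (1,1,1,1,1).

From H_k ≅ ker(∂_k) / im(∂_{k+1}) we obtain:

  H_1: rank ker ∂_1 − rank ∂_2 = (9 − 4) − 5 = 0, and the invariant factors of ∂_2 are all 1, so H_1 = 0.

(K is a triangulation of the 2-sphere S^2.)

H_1 = 0.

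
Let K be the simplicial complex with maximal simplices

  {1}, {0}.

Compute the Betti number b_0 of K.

Order the vertices as 0 < 1. Listing each simplex with vertices in this order, K has dimension 0 with simplices:

  0-simplices (2): [0], [1]

so the chain groups are C_0 ≅ Z^2.

Computing H_k = (kernel of ∂_k) / (image of ∂_{k+1}):

  H_0: rank C_0 − rank ∂_1 = 2 − 0 = 2, and there is no ∂_1, so H_0 = Z^2.

(K is a triangulation of a set of 2 points.)

Hence the Betti numbers are b_0 = 2.

b_0 = 2.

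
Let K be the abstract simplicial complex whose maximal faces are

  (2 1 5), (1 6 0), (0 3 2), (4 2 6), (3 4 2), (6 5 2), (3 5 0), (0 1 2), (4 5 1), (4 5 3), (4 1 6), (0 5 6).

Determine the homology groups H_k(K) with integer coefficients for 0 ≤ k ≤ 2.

Take the total order 0 < 1 < 2 < 3 < 4 < 5 < 6 on the vertex set. Then K (dimension 2) consists of the simplices:

  0-simplices (7): [0], [1], [2], [3], [4], [5], [6]
  1-simplices (18): [0,1], [0,2], [0,3], [0,5], [0,6], [1,2], [1,4], [1,5], [1,6], [2,3], [2,4], [2,5], [2,6], [3,4], [3,5], [4,5], [4,6], [5,6]
  2-simplices (12): [0,1,2], [0,1,6], [0,2,3], [0,3,5], [0,5,6], [1,2,5], [1,4,5], [1,4,6], [2,3,4], [2,4,6], [2,5,6], [3,4,5]

Hence C_0 ≅ Z^7, C_1 ≅ Z^18, C_2 ≅ Z^12.

Boundary ∂_1: C_1 → C_0 sends each edge [p,q] (with p < q) to q − p. For instance
  ∂[2,6] = [6] − [2].
This gives a 7×18 integer matrix of rank 6; reducing to Smith normal form yields diagonal entries (1,1,1,1,1,1).

The boundary map ∂_2: C_2 → C_1 maps a triangle to the signed sum of its edges. For instance
  ∂[0,2,3] = [2,3] − [0,3] + [0,2],
  ∂[0,1,6] = [1,6] − [0,6] + [0,1].
The resulting 18×12 matrix has rank 12, and its Smith normal form has invariant factors (1,1,1,1,1,1,1,1,1,1,1,2).

Computing H_k = (kernel of ∂_k) / (image of ∂_{k+1}):

  H_0: rank C_0 − rank ∂_1 = 7 − 6 = 1, and the invariant factors of ∂_1 are all 1, so H_0 ≅ Z.
  H_1: rank ker ∂_1 − rank ∂_2 = (18 − 6) − 12 = 0, and ∂_2 has invariant factor 2 > 1, so H_1 ≅ Z/2.
  H_2: rank ker ∂_2 − rank ∂_3 = (12 − 12) − 0 = 0, and there is no ∂_3, so H_2 ≅ 0.

H_0 ≅ Z,  H_1 ≅ Z/2,  H_2 = 0.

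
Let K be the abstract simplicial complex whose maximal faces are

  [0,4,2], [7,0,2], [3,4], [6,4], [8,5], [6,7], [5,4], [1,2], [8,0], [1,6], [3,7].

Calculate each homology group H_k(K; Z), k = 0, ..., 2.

Order the vertices as 0 < 1 < 2 < 3 < 4 < 5 < 6 < 7 < 8. Listing each simplex with vertices in this order, K has dimension 2 with simplices:

  0-simplices (9): [0], [1], [2], [3], [4], [5], [6], [7], [8]
  1-simplices (14): [0,2], [0,4], [0,7], [0,8], [1,2], [1,6], [2,4], [2,7], [3,4], [3,7], [4,5], [4,6], [5,8], [6,7]
  2-simplices (2): [0,2,4], [0,2,7]

Hence C_0 ≅ Z^9, C_1 ≅ Z^14, C_2 ≅ Z^2.

Boundary ∂_1: C_1 → C_0 sends each edge [p,q] (with p < q) to q − p. For instance
  ∂[0,8] = [8] − [0].
The 9×14 boundary matrix has rank 8 and Smith normal form diag(1,1,1,1,1,1,1,1).

The boundary map ∂_2: C_2 → C_1 maps a triangle to the signed sum of its edges. For instance
  ∂[0,2,4] = [2,4] − [0,4] + [0,2],
  ∂[0,2,7] = [2,7] − [0,7] + [0,2].
The 14×2 boundary matrix has rank 2 and Smith normal form diag(1,1).

Reading off H_k = ker ∂_k / im ∂_{k+1}:

  H_0: rank C_0 − rank ∂_1 = 9 − 8 = 1, and the invariant factors of ∂_1 are all 1, so H_0 = Z.
  H_1: rank ker ∂_1 − rank ∂_2 = (14 − 8) − 2 = 4, and the invariant factors of ∂_2 are all 1, so H_1 = Z^4.
  H_2: rank ker ∂_2 − rank ∂_3 = (2 − 2) − 0 = 0, and there is no ∂_3, so H_2 = 0.

As a check, the Euler characteristic is 9 − 14 + 2 = -3, which agrees with 1 − 4 + 0 = -3.

H_0 = Z,  H_1 = Z^4,  H_2 = 0.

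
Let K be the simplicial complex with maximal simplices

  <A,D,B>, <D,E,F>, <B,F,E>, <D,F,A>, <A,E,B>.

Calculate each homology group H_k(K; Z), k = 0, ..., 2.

H_0 = Z,  H_1 = Z,  H_2 = 0.

K has 5 vertices, 10 edges, 5 triangles.
rank ∂_0 = 0, rank ∂_1 = 4 ⇒ b_0 = 5 − 0 − 4 = 1; all invariant factors of ∂_1 are 1 so no torsion. So H_0 = Z.
rank ∂_1 = 4, rank ∂_2 = 5 ⇒ b_1 = 10 − 4 − 5 = 1; all invariant factors of ∂_2 are 1 so no torsion. So H_1 = Z.
rank ∂_2 = 5, rank ∂_3 = 0 ⇒ b_2 = 5 − 5 − 0 = 0. So H_2 = 0.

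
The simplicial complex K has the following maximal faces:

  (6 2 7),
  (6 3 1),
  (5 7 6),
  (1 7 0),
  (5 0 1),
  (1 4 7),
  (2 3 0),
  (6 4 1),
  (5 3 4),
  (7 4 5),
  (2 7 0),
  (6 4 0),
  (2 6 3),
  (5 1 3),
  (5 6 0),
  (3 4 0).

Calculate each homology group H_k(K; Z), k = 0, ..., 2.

H_0 ≅ Z,  H_1 ≅ Z^2,  H_2 ≅ Z.

Fix the vertex order 0 < 1 < 2 < 3 < 4 < 5 < 6 < 7 and write every simplex with vertices in increasing order. Then dim K = 2 and the simplices of K are:

  0-simplices (8): [0], [1], [2], [3], [4], [5], [6], [7]
  1-simplices (24): (24 of them)
  2-simplices (16): [0,1,5], [0,1,7], [0,2,3], [0,2,7], [0,3,4], [0,4,6], [0,5,6], [1,3,5], [1,3,6], [1,4,6], [1,4,7], [2,3,6], [2,6,7], [3,4,5], [4,5,7], [5,6,7]

giving chain groups C_0 ≅ Z^8, C_1 ≅ Z^24, C_2 ≅ Z^16.

∂_1: C_1 → C_0 is given by ∂[p,q] = [q] − [p]. For instance
  ∂[2,3] = [3] − [2].
The resulting 8×24 matrix has rank 7, and its Smith normal form has invariant factors (1,1,1,1,1,1,1).

The boundary map ∂_2: C_2 → C_1 acts by ∂[p,q,r] = [q,r] − [p,r] + [p,q]. For instance
  ∂[2,6,7] = [6,7] − [2,7] + [2,6],
  ∂[0,1,7] = [1,7] − [0,7] + [0,1].
As a 24×16 matrix over Z this has rank 15, with invariant factors (1,1,1,1,1,1,1,1,1,1,1,1,1,1,1).

From H_k ≅ ker(∂_k) / im(∂_{k+1}) we obtain:

  H_0: rank C_0 − rank ∂_1 = 8 − 7 = 1, and the invariant factors of ∂_1 are all 1, so H_0 ≅ Z.
  H_1: rank ker ∂_1 − rank ∂_2 = (24 − 7) − 15 = 2, and the invariant factors of ∂_2 are all 1, so H_1 ≅ Z^2.
  H_2: rank ker ∂_2 − rank ∂_3 = (16 − 15) − 0 = 1, and there is no ∂_3, so H_2 ≅ Z.

As a check, the Euler characteristic is 8 − 24 + 16 = 0, which agrees with 1 − 2 + 1 = 0.
(K is a triangulation of the torus T^2.)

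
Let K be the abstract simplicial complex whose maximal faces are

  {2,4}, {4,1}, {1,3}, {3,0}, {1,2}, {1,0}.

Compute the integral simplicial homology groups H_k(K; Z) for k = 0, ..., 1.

H_0 = Z,  H_1 = Z^2.

Take the total order 0 < 1 < 2 < 3 < 4 on the vertex set. Then K (dimension 1) consists of the simplices:

  0-simplices (5): [0], [1], [2], [3], [4]
  1-simplices (6): [0,1], [0,3], [1,2], [1,3], [1,4], [2,4]

Hence C_0 ≅ Z^5, C_1 ≅ Z^6.

Boundary ∂_1: C_1 → C_0 sends each edge [p,q] (with p < q) to q − p. For instance
  ∂[1,4] = [4] − [1].
The 5×6 boundary matrix has rank 4 and Smith normal form diag(1,1,1,1).

Now H_k = ker ∂_k / im ∂_{k+1}, so:

  H_0: rank C_0 − rank ∂_1 = 5 − 4 = 1, and the invariant factors of ∂_1 are all 1, so H_0 = Z.
  H_1: rank ker ∂_1 − rank ∂_2 = (6 − 4) − 0 = 2, and there is no ∂_2, so H_1 = Z^2.

(K is a triangulation of a wedge of 2 circles.)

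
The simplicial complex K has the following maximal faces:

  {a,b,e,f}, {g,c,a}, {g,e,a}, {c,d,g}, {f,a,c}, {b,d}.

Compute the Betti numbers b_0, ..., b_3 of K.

Fix the vertex order a < b < c < d < e < f < g and write every simplex with vertices in increasing order. Then dim K = 3 and the simplices of K are:

  0-simplices (7): a, b, c, d, e, f, g
  1-simplices (14): ab, ac, ae, af, ag, bd, be, bf, cd, cf, cg, dg, ef, eg
  2-simplices (8): abe, abf, acf, acg, aef, aeg, bef, cdg
  3-simplices (1): abef

giving chain groups C_0 ≅ Z^7, C_1 ≅ Z^14, C_2 ≅ Z^8, C_3 ≅ Z^1.

∂_1: C_1 → C_0 maps an edge to its endpoints' difference, ∂[p,q] = q − p. For instance
  ∂ae = e − a.
This gives a 7×14 integer matrix of rank 6; reducing to Smith normal form yields diagonal entries (1,1,1,1,1,1).

The boundary map ∂_2: C_2 → C_1 sends each 2-simplex [p,q,r] to [q,r] − [p,r] + [p,q]. For instance
  ∂aeg = eg − ag + ae,
  ∂aef = ef − af + ae.
The resulting 14×8 matrix has rank 7, and its Smith normal form has invariant factors (1,1,1,1,1,1,1).

Boundary ∂_3: C_3 → C_2 sends each 3-simplex σ to the alternating sum Σ_i (−1)^i (σ with its i-th vertex removed). For instance
  ∂abef = bef − aef + abf − abe.
As a 8×1 matrix over Z this has rank 1, with invariant factors (1).

Reading off H_k = ker ∂_k / im ∂_{k+1}:

  H_0: rank C_0 − rank ∂_1 = 7 − 6 = 1, and the invariant factors of ∂_1 are all 1, so H_0 ≅ Z.
  H_1: rank ker ∂_1 − rank ∂_2 = (14 − 6) − 7 = 1, and the invariant factors of ∂_2 are all 1, so H_1 ≅ Z.
  H_2: rank ker ∂_2 − rank ∂_3 = (8 − 7) − 1 = 0, and the invariant factors of ∂_3 are all 1, so H_2 ≅ 0.
  H_3: rank ker ∂_3 − rank ∂_4 = (1 − 1) − 0 = 0, and there is no ∂_4, so H_3 ≅ 0.

As a check, the Euler characteristic is 7 − 14 + 8 − 1 = 0, which agrees with 1 − 1 + 0 − 0 = 0.

Hence the Betti numbers are b_0 = 1, b_1 = 1, b_2 = 0, b_3 = 0.

b_0 = 1, b_1 = 1, b_2 = 0, b_3 = 0.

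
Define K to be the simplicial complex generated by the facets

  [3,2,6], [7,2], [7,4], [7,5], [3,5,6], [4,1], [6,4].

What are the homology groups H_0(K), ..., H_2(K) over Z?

H_0 ≅ Z,  H_1 ≅ Z^2,  H_2 = 0.

Take the total order 1 < 2 < 3 < 4 < 5 < 6 < 7 on the vertex set. Then K (dimension 2) consists of the simplices:

  0-simplices (7): [1], [2], [3], [4], [5], [6], [7]
  1-simplices (10): [1,4], [2,3], [2,6], [2,7], [3,5], [3,6], [4,6], [4,7], [5,6], [5,7]
  2-simplices (2): [2,3,6], [3,5,6]

so the chain groups are C_0 ≅ Z^7, C_1 ≅ Z^10, C_2 ≅ Z^2.

The boundary map ∂_1: C_1 → C_0 maps an edge to its endpoints' difference, ∂[p,q] = q − p.
This gives a 7×10 integer matrix of rank 6; reducing to Smith normal form yields diagonal entries (1,1,1,1,1,1).

The boundary map ∂_2: C_2 → C_1 sends each 2-simplex [p,q,r] to [q,r] − [p,r] + [p,q]. For instance
  ∂[3,5,6] = [5,6] − [3,6] + [3,5],
  ∂[2,3,6] = [3,6] − [2,6] + [2,3].
The 10×2 boundary matrix has rank 2 and Smith normal form diag(1,1).

From H_k ≅ ker(∂_k) / im(∂_{k+1}) we obtain:

  H_0: rank C_0 − rank ∂_1 = 7 − 6 = 1, and the invariant factors of ∂_1 are all 1, so H_0 ≅ Z.
  H_1: rank ker ∂_1 − rank ∂_2 = (10 − 6) − 2 = 2, and the invariant factors of ∂_2 are all 1, so H_1 ≅ Z^2.
  H_2: rank ker ∂_2 − rank ∂_3 = (2 − 2) − 0 = 0, and there is no ∂_3, so H_2 ≅ 0.

As a check, the Euler characteristic is 7 − 10 + 2 = -1, which agrees with 1 − 2 + 0 = -1.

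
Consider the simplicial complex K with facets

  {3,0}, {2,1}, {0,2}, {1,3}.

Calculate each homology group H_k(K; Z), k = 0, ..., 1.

H_0 ≅ Z,  H_1 ≅ Z.

K has 4 vertices, 4 edges.
rank ∂_0 = 0, rank ∂_1 = 3 ⇒ b_0 = 4 − 0 − 3 = 1; all invariant factors of ∂_1 are 1 so no torsion. So H_0 ≅ Z.
rank ∂_1 = 3, rank ∂_2 = 0 ⇒ b_1 = 4 − 3 − 0 = 1. So H_1 ≅ Z.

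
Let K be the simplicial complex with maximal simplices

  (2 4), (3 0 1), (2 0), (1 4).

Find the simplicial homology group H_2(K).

We work with the vertex ordering 0 < 1 < 2 < 3 < 4. The simplices of K, each written with vertices in increasing order, are:

  0-simplices (5): [0], [1], [2], [3], [4]
  1-simplices (6): [0,1], [0,2], [0,3], [1,3], [1,4], [2,4]
  2-simplices (1): [0,1,3]

so the chain groups are C_0 ≅ Z^5, C_1 ≅ Z^6, C_2 ≅ Z^1.

∂_1: C_1 → C_0 maps an edge to its endpoints' difference, ∂[p,q] = q − p.
This gives a 5×6 integer matrix of rank 4; reducing to Smith normal form yields diagonal entries (1,1,1,1).

∂_2: C_2 → C_1 maps a triangle to the signed sum of its edges. For instance
  ∂[0,1,3] = [1,3] − [0,3] + [0,1].
As a 6×1 matrix over Z this has rank 1, with invariant factors (1).

Now H_k = ker ∂_k / im ∂_{k+1}, so:

  H_2: rank ker ∂_2 − rank ∂_3 = (1 − 1) − 0 = 0, and there is no ∂_3, so H_2 ≅ 0.

H_2 = 0.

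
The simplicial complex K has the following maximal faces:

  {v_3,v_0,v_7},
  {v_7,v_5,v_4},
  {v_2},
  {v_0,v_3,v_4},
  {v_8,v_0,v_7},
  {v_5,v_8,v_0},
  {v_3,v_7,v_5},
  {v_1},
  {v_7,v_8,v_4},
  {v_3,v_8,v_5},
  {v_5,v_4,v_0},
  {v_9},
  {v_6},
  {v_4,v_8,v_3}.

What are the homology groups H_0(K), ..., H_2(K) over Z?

H_0 = Z^5,  H_1 = Z/2,  H_2 = 0.

Order the vertices as v_0 < v_1 < v_2 < v_3 < v_4 < v_5 < v_6 < v_7 < v_8 < v_9. Listing each simplex with vertices in this order, K has dimension 2 with simplices:

  0-simplices (10): [v_0], [v_1], [v_2], [v_3], [v_4], [v_5], [v_6], [v_7], [v_8], [v_9]
  1-simplices (15): (15 of them)
  2-simplices (10): [v_0,v_3,v_4], [v_0,v_3,v_7], [v_0,v_4,v_5], [v_0,v_5,v_8], [v_0,v_7,v_8], [v_3,v_4,v_8], [v_3,v_5,v_7], [v_3,v_5,v_8], [v_4,v_5,v_7], [v_4,v_7,v_8]

Hence C_0 ≅ Z^10, C_1 ≅ Z^15, C_2 ≅ Z^10.

The boundary map ∂_1: C_1 → C_0 sends each edge [p,q] (with p < q) to q − p. For instance
  ∂[v_4,v_8] = [v_8] − [v_4].
The resulting 10×15 matrix has rank 5, and its Smith normal form has invariant factors (1,1,1,1,1).

Boundary ∂_2: C_2 → C_1 maps a triangle to the signed sum of its edges. For instance
  ∂[v_3,v_5,v_7] = [v_5,v_7] − [v_3,v_7] + [v_3,v_5],
  ∂[v_0,v_5,v_8] = [v_5,v_8] − [v_0,v_8] + [v_0,v_5].
As a 15×10 matrix over Z this has rank 10, with invariant factors (1,1,1,1,1,1,1,1,1,2).

Computing H_k = (kernel of ∂_k) / (image of ∂_{k+1}):

  H_0: rank C_0 − rank ∂_1 = 10 − 5 = 5, and the invariant factors of ∂_1 are all 1, so H_0 ≅ Z^5.
  H_1: rank ker ∂_1 − rank ∂_2 = (15 − 5) − 10 = 0, and ∂_2 has invariant factor 2 > 1, so H_1 ≅ Z/2.
  H_2: rank ker ∂_2 − rank ∂_3 = (10 − 10) − 0 = 0, and there is no ∂_3, so H_2 ≅ 0.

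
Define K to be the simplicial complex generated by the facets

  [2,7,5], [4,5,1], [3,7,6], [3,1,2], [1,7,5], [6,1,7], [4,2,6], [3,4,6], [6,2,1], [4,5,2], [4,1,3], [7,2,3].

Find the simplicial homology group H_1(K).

Take the total order 1 < 2 < 3 < 4 < 5 < 6 < 7 on the vertex set. Then K (dimension 2) consists of the simplices:

  0-simplices (7): [1], [2], [3], [4], [5], [6], [7]
  1-simplices (18): [1,2], [1,3], [1,4], [1,5], [1,6], [1,7], [2,3], [2,4], [2,5], [2,6], [2,7], [3,4], [3,6], [3,7], [4,5], [4,6], [5,7], [6,7]
  2-simplices (12): [1,2,3], [1,2,6], [1,3,4], [1,4,5], [1,5,7], [1,6,7], [2,3,7], [2,4,5], [2,4,6], [2,5,7], [3,4,6], [3,6,7]

so the chain groups are C_0 ≅ Z^7, C_1 ≅ Z^18, C_2 ≅ Z^12.

∂_1: C_1 → C_0 maps an edge to its endpoints' difference, ∂[p,q] = q − p.
This gives a 7×18 integer matrix of rank 6; reducing to Smith normal form yields diagonal entries (1,1,1,1,1,1).

The boundary map ∂_2: C_2 → C_1 maps a triangle to the signed sum of its edges. For instance
  ∂[1,4,5] = [4,5] − [1,5] + [1,4],
  ∂[1,6,7] = [6,7] − [1,7] + [1,6].
As a 18×12 matrix over Z this has rank 12, with invariant factors (1,1,1,1,1,1,1,1,1,1,1,2).

Computing H_k = (kernel of ∂_k) / (image of ∂_{k+1}):

  H_1: rank ker ∂_1 − rank ∂_2 = (18 − 6) − 12 = 0, and ∂_2 has invariant factor 2 > 1, so H_1 ≅ Z/2.

H_1 = Z/2.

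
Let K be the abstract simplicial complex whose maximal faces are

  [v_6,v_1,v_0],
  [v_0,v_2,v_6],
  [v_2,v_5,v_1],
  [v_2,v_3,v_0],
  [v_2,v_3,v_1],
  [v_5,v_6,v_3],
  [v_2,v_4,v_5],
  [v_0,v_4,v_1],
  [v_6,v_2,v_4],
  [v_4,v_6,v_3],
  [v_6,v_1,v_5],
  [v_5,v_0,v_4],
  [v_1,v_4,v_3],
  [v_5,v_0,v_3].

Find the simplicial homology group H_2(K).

Order the vertices as v_0 < v_1 < v_2 < v_3 < v_4 < v_5 < v_6. Listing each simplex with vertices in this order, K has dimension 2 with simplices:

  0-simplices (7): [v_0], [v_1], [v_2], [v_3], [v_4], [v_5], [v_6]
  1-simplices (21): (21 of them)
  2-simplices (14): (14 of them)

giving chain groups C_0 ≅ Z^7, C_1 ≅ Z^21, C_2 ≅ Z^14.

Boundary ∂_1: C_1 → C_0 sends each edge [p,q] (with p < q) to q − p. For instance
  ∂[v_5,v_6] = [v_6] − [v_5].
The 7×21 boundary matrix has rank 6 and Smith normal form diag(1,1,1,1,1,1).

The boundary map ∂_2: C_2 → C_1 acts by ∂[p,q,r] = [q,r] − [p,r] + [p,q]. For instance
  ∂[v_0,v_1,v_4] = [v_1,v_4] − [v_0,v_4] + [v_0,v_1],
  ∂[v_0,v_2,v_3] = [v_2,v_3] − [v_0,v_3] + [v_0,v_2].
The 21×14 boundary matrix has rank 13 and Smith normal form diag(1,1,1,1,1,1,1,1,1,1,1,1,1).

Now H_k = ker ∂_k / im ∂_{k+1}, so:

  H_2: rank ker ∂_2 − rank ∂_3 = (14 − 13) − 0 = 1, and there is no ∂_3, so H_2 ≅ Z.

(K is a triangulation of the torus T^2.)

H_2 ≅ Z.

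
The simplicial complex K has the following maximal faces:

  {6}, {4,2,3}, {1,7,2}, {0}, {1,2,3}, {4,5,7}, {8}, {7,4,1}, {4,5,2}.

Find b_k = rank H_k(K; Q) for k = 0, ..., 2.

Take the total order 0 < 1 < 2 < 3 < 4 < 5 < 6 < 7 < 8 on the vertex set. Then K (dimension 2) consists of the simplices:

  0-simplices (9): [0], [1], [2], [3], [4], [5], [6], [7], [8]
  1-simplices (12): [1,2], [1,3], [1,4], [1,7], [2,3], [2,4], [2,5], [2,7], [3,4], [4,5], [4,7], [5,7]
  2-simplices (6): [1,2,3], [1,2,7], [1,4,7], [2,3,4], [2,4,5], [4,5,7]

Hence C_0 ≅ Z^9, C_1 ≅ Z^12, C_2 ≅ Z^6.

∂_1: C_1 → C_0 maps an edge to its endpoints' difference, ∂[p,q] = q − p.
The resulting 9×12 matrix has rank 5, and its Smith normal form has invariant factors (1,1,1,1,1).

Boundary ∂_2: C_2 → C_1 maps a triangle to the signed sum of its edges. For instance
  ∂[1,4,7] = [4,7] − [1,7] + [1,4],
  ∂[2,3,4] = [3,4] − [2,4] + [2,3].
The resulting 12×6 matrix has rank 6, and its Smith normal form has invariant factors (1,1,1,1,1,1).

Reading off H_k = ker ∂_k / im ∂_{k+1}:

  H_0: rank C_0 − rank ∂_1 = 9 − 5 = 4, and the invariant factors of ∂_1 are all 1, so H_0 = Z^4.
  H_1: rank ker ∂_1 − rank ∂_2 = (12 − 5) − 6 = 1, and the invariant factors of ∂_2 are all 1, so H_1 = Z.
  H_2: rank ker ∂_2 − rank ∂_3 = (6 − 6) − 0 = 0, and there is no ∂_3, so H_2 = 0.

As a check, the Euler characteristic is 9 − 12 + 6 = 3, which agrees with 4 − 1 + 0 = 3.

Hence the Betti numbers are b_0 = 4, b_1 = 1, b_2 = 0.

b_0 = 4, b_1 = 1, b_2 = 0.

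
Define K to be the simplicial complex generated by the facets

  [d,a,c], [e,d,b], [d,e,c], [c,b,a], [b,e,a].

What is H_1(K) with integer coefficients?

Take the total order a < b < c < d < e on the vertex set. Then K (dimension 2) consists of the simplices:

  0-simplices (5): a, b, c, d, e
  1-simplices (10): ab, ac, ad, ae, bc, bd, be, cd, ce, de
  2-simplices (5): abc, abe, acd, bde, cde

giving chain groups C_0 ≅ Z^5, C_1 ≅ Z^10, C_2 ≅ Z^5.

∂_1: C_1 → C_0 sends each edge [p,q] (with p < q) to q − p.
The 5×10 boundary matrix has rank 4 and Smith normal form diag(1,1,1,1).

Boundary ∂_2: C_2 → C_1 maps a triangle to the signed sum of its edges. For instance
  ∂acd = cd − ad + ac,
  ∂abc = bc − ac + ab.
The 10×5 boundary matrix has rank 5 and Smith normal form diag(1,1,1,1,1).

Reading off H_k = ker ∂_k / im ∂_{k+1}:

  H_1: rank ker ∂_1 − rank ∂_2 = (10 − 4) − 5 = 1, and the invariant factors of ∂_2 are all 1, so H_1 ≅ Z.

(K is a triangulation of the Möbius band.)

H_1 = Z.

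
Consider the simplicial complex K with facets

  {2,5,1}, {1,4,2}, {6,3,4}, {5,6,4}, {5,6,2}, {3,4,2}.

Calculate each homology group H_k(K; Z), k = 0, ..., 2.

Fix the vertex order 1 < 2 < 3 < 4 < 5 < 6 and write every simplex with vertices in increasing order. Then dim K = 2 and the simplices of K are:

  0-simplices (6): [1], [2], [3], [4], [5], [6]
  1-simplices (12): [1,2], [1,4], [1,5], [2,3], [2,4], [2,5], [2,6], [3,4], [3,6], [4,5], [4,6], [5,6]
  2-simplices (6): [1,2,4], [1,2,5], [2,3,4], [2,5,6], [3,4,6], [4,5,6]

so the chain groups are C_0 ≅ Z^6, C_1 ≅ Z^12, C_2 ≅ Z^6.

The boundary map ∂_1: C_1 → C_0 is given by ∂[p,q] = [q] − [p]. For instance
  ∂[5,6] = [6] − [5].
The 6×12 boundary matrix has rank 5 and Smith normal form diag(1,1,1,1,1).

Boundary ∂_2: C_2 → C_1 maps a triangle to the signed sum of its edges. For instance
  ∂[4,5,6] = [5,6] − [4,6] + [4,5],
  ∂[2,3,4] = [3,4] − [2,4] + [2,3].
This gives a 12×6 integer matrix of rank 6; reducing to Smith normal form yields diagonal entries (1,1,1,1,1,1).

Now H_k = ker ∂_k / im ∂_{k+1}, so:

  H_0: rank C_0 − rank ∂_1 = 6 − 5 = 1, and the invariant factors of ∂_1 are all 1, so H_0 ≅ Z.
  H_1: rank ker ∂_1 − rank ∂_2 = (12 − 5) − 6 = 1, and the invariant factors of ∂_2 are all 1, so H_1 ≅ Z.
  H_2: rank ker ∂_2 − rank ∂_3 = (6 − 6) − 0 = 0, and there is no ∂_3, so H_2 ≅ 0.

H_0 ≅ Z,  H_1 ≅ Z,  H_2 = 0.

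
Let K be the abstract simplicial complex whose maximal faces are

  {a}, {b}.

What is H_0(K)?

H_0 = Z^2.

Fix the vertex order a < b and write every simplex with vertices in increasing order. Then dim K = 0 and the simplices of K are:

  0-simplices (2): a, b

giving chain groups C_0 ≅ Z^2.

From H_k ≅ ker(∂_k) / im(∂_{k+1}) we obtain:

  H_0: rank C_0 − rank ∂_1 = 2 − 0 = 2, and there is no ∂_1, so H_0 ≅ Z^2.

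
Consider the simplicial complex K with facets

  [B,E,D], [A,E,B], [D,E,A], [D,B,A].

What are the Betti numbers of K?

Order the vertices as A < B < D < E. Listing each simplex with vertices in this order, K has dimension 2 with simplices:

  0-simplices (4): A, B, D, E
  1-simplices (6): AB, AD, AE, BD, BE, DE
  2-simplices (4): ABD, ABE, ADE, BDE

Hence C_0 ≅ Z^4, C_1 ≅ Z^6, C_2 ≅ Z^4.

The boundary map ∂_1: C_1 → C_0 sends each edge [p,q] (with p < q) to q − p. For instance
  ∂AE = E − A.
As a 4×6 matrix over Z this has rank 3, with invariant factors (1,1,1).

The boundary map ∂_2: C_2 → C_1 acts by ∂[p,q,r] = [q,r] − [p,r] + [p,q]. For instance
  ∂ABE = BE − AE + AB,
  ∂ABD = BD − AD + AB.
This gives a 6×4 integer matrix of rank 3; reducing to Smith normal form yields diagonal entries (1,1,1).

From H_k ≅ ker(∂_k) / im(∂_{k+1}) we obtain:

  H_0: rank C_0 − rank ∂_1 = 4 − 3 = 1, and the invariant factors of ∂_1 are all 1, so H_0 = Z.
  H_1: rank ker ∂_1 − rank ∂_2 = (6 − 3) − 3 = 0, and the invariant factors of ∂_2 are all 1, so H_1 = 0.
  H_2: rank ker ∂_2 − rank ∂_3 = (4 − 3) − 0 = 1, and there is no ∂_3, so H_2 = Z.

Hence the Betti numbers are b_0 = 1, b_1 = 0, b_2 = 1.

b_0 = 1, b_1 = 0, b_2 = 1.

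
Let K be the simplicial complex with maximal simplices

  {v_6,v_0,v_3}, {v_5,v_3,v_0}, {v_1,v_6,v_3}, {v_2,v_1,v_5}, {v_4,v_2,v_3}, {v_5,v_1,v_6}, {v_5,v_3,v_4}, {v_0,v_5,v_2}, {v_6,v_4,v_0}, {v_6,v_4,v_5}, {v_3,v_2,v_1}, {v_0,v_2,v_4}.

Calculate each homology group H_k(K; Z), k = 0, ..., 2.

H_0 ≅ Z,  H_1 ≅ Z/2,  H_2 = 0.

We work with the vertex ordering v_0 < v_1 < v_2 < v_3 < v_4 < v_5 < v_6. The simplices of K, each written with vertices in increasing order, are:

  0-simplices (7): [v_0], [v_1], [v_2], [v_3], [v_4], [v_5], [v_6]
  1-simplices (18): (18 of them)
  2-simplices (12): (12 of them)

Hence C_0 ≅ Z^7, C_1 ≅ Z^18, C_2 ≅ Z^12.

∂_1: C_1 → C_0 sends each edge [p,q] (with p < q) to q − p. For instance
  ∂[v_4,v_5] = [v_5] − [v_4].
The resulting 7×18 matrix has rank 6, and its Smith normal form has invariant factors (1,1,1,1,1,1).

The boundary map ∂_2: C_2 → C_1 acts by ∂[p,q,r] = [q,r] − [p,r] + [p,q]. For instance
  ∂[v_4,v_5,v_6] = [v_5,v_6] − [v_4,v_6] + [v_4,v_5],
  ∂[v_1,v_2,v_3] = [v_2,v_3] − [v_1,v_3] + [v_1,v_2].
The resulting 18×12 matrix has rank 12, and its Smith normal form has invariant factors (1,1,1,1,1,1,1,1,1,1,1,2).

From H_k ≅ ker(∂_k) / im(∂_{k+1}) we obtain:

  H_0: rank C_0 − rank ∂_1 = 7 − 6 = 1, and the invariant factors of ∂_1 are all 1, so H_0 ≅ Z.
  H_1: rank ker ∂_1 − rank ∂_2 = (18 − 6) − 12 = 0, and ∂_2 has invariant factor 2 > 1, so H_1 ≅ Z/2.
  H_2: rank ker ∂_2 − rank ∂_3 = (12 − 12) − 0 = 0, and there is no ∂_3, so H_2 ≅ 0.

As a check, the Euler characteristic is 7 − 18 + 12 = 1, which agrees with 1 − 0 + 0 = 1.
(K is a triangulation of the real projective plane RP^2.)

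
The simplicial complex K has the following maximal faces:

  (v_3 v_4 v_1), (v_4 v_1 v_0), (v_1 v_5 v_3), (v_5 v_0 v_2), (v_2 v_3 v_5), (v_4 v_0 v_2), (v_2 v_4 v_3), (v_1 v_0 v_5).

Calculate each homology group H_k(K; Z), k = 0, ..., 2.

H_0 = Z,  H_1 = 0,  H_2 = Z.

K has 6 vertices, 12 edges, 8 triangles.
rank ∂_0 = 0, rank ∂_1 = 5 ⇒ b_0 = 6 − 0 − 5 = 1; all invariant factors of ∂_1 are 1 so no torsion. So H_0 ≅ Z.
rank ∂_1 = 5, rank ∂_2 = 7 ⇒ b_1 = 12 − 5 − 7 = 0; all invariant factors of ∂_2 are 1 so no torsion. So H_1 ≅ 0.
rank ∂_2 = 7, rank ∂_3 = 0 ⇒ b_2 = 8 − 7 − 0 = 1. So H_2 ≅ Z.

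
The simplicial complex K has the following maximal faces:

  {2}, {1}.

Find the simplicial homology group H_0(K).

H_0 ≅ Z^2.

Order the vertices as 1 < 2. Listing each simplex with vertices in this order, K has dimension 0 with simplices:

  0-simplices (2): [1], [2]

giving chain groups C_0 ≅ Z^2.

Computing H_k = (kernel of ∂_k) / (image of ∂_{k+1}):

  H_0: rank C_0 − rank ∂_1 = 2 − 0 = 2, and there is no ∂_1, so H_0 ≅ Z^2.

(K is a triangulation of a set of 2 points.)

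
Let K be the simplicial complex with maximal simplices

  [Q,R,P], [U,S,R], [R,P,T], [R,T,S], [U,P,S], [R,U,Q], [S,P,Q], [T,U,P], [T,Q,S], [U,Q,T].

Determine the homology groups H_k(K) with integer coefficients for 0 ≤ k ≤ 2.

H_0 ≅ Z,  H_1 ≅ Z_2,  H_2 = 0.

Order the vertices as P < Q < R < S < T < U. Listing each simplex with vertices in this order, K has dimension 2 with simplices:

  0-simplices (6): P, Q, R, S, T, U
  1-simplices (15): PQ, PR, PS, PT, PU, QR, QS, QT, QU, RS, RT, RU, ST, SU, TU
  2-simplices (10): PQR, PQS, PRT, PSU, PTU, QRU, QST, QTU, RST, RSU

so the chain groups are C_0 ≅ Z^6, C_1 ≅ Z^15, C_2 ≅ Z^10.

∂_1: C_1 → C_0 sends each edge [p,q] (with p < q) to q − p. For instance
  ∂PT = T − P.
This gives a 6×15 integer matrix of rank 5; reducing to Smith normal form yields diagonal entries (1,1,1,1,1).

Boundary ∂_2: C_2 → C_1 maps a triangle to the signed sum of its edges. For instance
  ∂QTU = TU − QU + QT,
  ∂RST = ST − RT + RS.
The resulting 15×10 matrix has rank 10, and its Smith normal form has invariant factors (1,1,1,1,1,1,1,1,1,2).

Reading off H_k = ker ∂_k / im ∂_{k+1}:

  H_0: rank C_0 − rank ∂_1 = 6 − 5 = 1, and the invariant factors of ∂_1 are all 1, so H_0 ≅ Z.
  H_1: rank ker ∂_1 − rank ∂_2 = (15 − 5) − 10 = 0, and ∂_2 has invariant factor 2 > 1, so H_1 ≅ Z_2.
  H_2: rank ker ∂_2 − rank ∂_3 = (10 − 10) − 0 = 0, and there is no ∂_3, so H_2 ≅ 0.

As a check, the Euler characteristic is 6 − 15 + 10 = 1, which agrees with 1 − 0 + 0 = 1.
(K is a triangulation of the real projective plane RP^2.)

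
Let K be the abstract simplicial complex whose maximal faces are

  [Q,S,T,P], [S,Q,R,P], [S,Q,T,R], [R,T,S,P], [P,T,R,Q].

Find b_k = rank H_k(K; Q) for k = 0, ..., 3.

Order the vertices as P < Q < R < S < T. Listing each simplex with vertices in this order, K has dimension 3 with simplices:

  0-simplices (5): P, Q, R, S, T
  1-simplices (10): PQ, PR, PS, PT, QR, QS, QT, RS, RT, ST
  2-simplices (10): PQR, PQS, PQT, PRS, PRT, PST, QRS, QRT, QST, RST
  3-simplices (5): PQRS, PQRT, PQST, PRST, QRST

Hence C_0 ≅ Z^5, C_1 ≅ Z^10, C_2 ≅ Z^10, C_3 ≅ Z^5.

The boundary map ∂_1: C_1 → C_0 sends each edge [p,q] (with p < q) to q − p.
The resulting 5×10 matrix has rank 4, and its Smith normal form has invariant factors (1,1,1,1).

∂_2: C_2 → C_1 acts by ∂[p,q,r] = [q,r] − [p,r] + [p,q]. For instance
  ∂QRS = RS − QS + QR,
  ∂PQR = QR − PR + PQ.
This gives a 10×10 integer matrix of rank 6; reducing to Smith normal form yields diagonal entries (1,1,1,1,1,1).

The boundary map ∂_3: C_3 → C_2 sends each 3-simplex σ to the alternating sum Σ_i (−1)^i (σ with its i-th vertex removed). For instance
  ∂PQRS = QRS − PRS + PQS − PQR,
  ∂PRST = RST − PST + PRT − PRS.
The 10×5 boundary matrix has rank 4 and Smith normal form diag(1,1,1,1).

From H_k ≅ ker(∂_k) / im(∂_{k+1}) we obtain:

  H_0: rank C_0 − rank ∂_1 = 5 − 4 = 1, and the invariant factors of ∂_1 are all 1, so H_0 ≅ Z.
  H_1: rank ker ∂_1 − rank ∂_2 = (10 − 4) − 6 = 0, and the invariant factors of ∂_2 are all 1, so H_1 ≅ 0.
  H_2: rank ker ∂_2 − rank ∂_3 = (10 − 6) − 4 = 0, and the invariant factors of ∂_3 are all 1, so H_2 ≅ 0.
  H_3: rank ker ∂_3 − rank ∂_4 = (5 − 4) − 0 = 1, and there is no ∂_4, so H_3 ≅ Z.

As a check, the Euler characteristic is 5 − 10 + 10 − 5 = 0, which agrees with 1 − 0 + 0 − 1 = 0.

Hence the Betti numbers are b_0 = 1, b_1 = 0, b_2 = 0, b_3 = 1.

b_0 = 1, b_1 = 0, b_2 = 0, b_3 = 1.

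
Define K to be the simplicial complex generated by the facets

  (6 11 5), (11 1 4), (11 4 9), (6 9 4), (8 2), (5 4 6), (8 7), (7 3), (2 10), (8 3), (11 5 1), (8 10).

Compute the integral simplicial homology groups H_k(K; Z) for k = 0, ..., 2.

H_0 ≅ Z^2,  H_1 ≅ Z^3,  H_2 = 0.

Order the vertices as 1 < 2 < 3 < 4 < 5 < 6 < 7 < 8 < 9 < 10 < 11. Listing each simplex with vertices in this order, K has dimension 2 with simplices:

  0-simplices (11): [1], [2], [3], [4], [5], [6], [7], [8], [9], [10], [11]
  1-simplices (18): [1,4], [1,5], [1,11], [2,8], [2,10], [3,7], [3,8], [4,5], [4,6], [4,9], [4,11], [5,6], [5,11], [6,9], [6,11], [7,8], [8,10], [9,11]
  2-simplices (6): [1,4,11], [1,5,11], [4,5,6], [4,6,9], [4,9,11], [5,6,11]

giving chain groups C_0 ≅ Z^11, C_1 ≅ Z^18, C_2 ≅ Z^6.

Boundary ∂_1: C_1 → C_0 is given by ∂[p,q] = [q] − [p].
The resulting 11×18 matrix has rank 9, and its Smith normal form has invariant factors (1,1,1,1,1,1,1,1,1).

The boundary map ∂_2: C_2 → C_1 sends each 2-simplex [p,q,r] to [q,r] − [p,r] + [p,q]. For instance
  ∂[1,4,11] = [4,11] − [1,11] + [1,4],
  ∂[5,6,11] = [6,11] − [5,11] + [5,6].
The 18×6 boundary matrix has rank 6 and Smith normal form diag(1,1,1,1,1,1).

Reading off H_k = ker ∂_k / im ∂_{k+1}:

  H_0: rank C_0 − rank ∂_1 = 11 − 9 = 2, and the invariant factors of ∂_1 are all 1, so H_0 = Z^2.
  H_1: rank ker ∂_1 − rank ∂_2 = (18 − 9) − 6 = 3, and the invariant factors of ∂_2 are all 1, so H_1 = Z^3.
  H_2: rank ker ∂_2 − rank ∂_3 = (6 − 6) − 0 = 0, and there is no ∂_3, so H_2 = 0.

As a check, the Euler characteristic is 11 − 18 + 6 = -1, which agrees with 2 − 3 + 0 = -1.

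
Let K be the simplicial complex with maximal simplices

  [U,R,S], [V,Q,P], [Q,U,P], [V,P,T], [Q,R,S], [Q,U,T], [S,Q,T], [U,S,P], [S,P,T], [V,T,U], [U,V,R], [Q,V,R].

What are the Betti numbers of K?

Fix the vertex order P < Q < R < S < T < U < V and write every simplex with vertices in increasing order. Then dim K = 2 and the simplices of K are:

  0-simplices (7): P, Q, R, S, T, U, V
  1-simplices (18): PQ, PS, PT, PU, PV, QR, QS, QT, QU, QV, RS, RU, RV, ST, SU, TU, TV, UV
  2-simplices (12): PQU, PQV, PST, PSU, PTV, QRS, QRV, QST, QTU, RSU, RUV, TUV

Hence C_0 ≅ Z^7, C_1 ≅ Z^18, C_2 ≅ Z^12.

The boundary map ∂_1: C_1 → C_0 sends each edge [p,q] (with p < q) to q − p.
The 7×18 boundary matrix has rank 6 and Smith normal form diag(1,1,1,1,1,1).

∂_2: C_2 → C_1 acts by ∂[p,q,r] = [q,r] − [p,r] + [p,q]. For instance
  ∂QST = ST − QT + QS,
  ∂QRS = RS − QS + QR.
As a 18×12 matrix over Z this has rank 12, with invariant factors (1,1,1,1,1,1,1,1,1,1,1,2).

Computing H_k = (kernel of ∂_k) / (image of ∂_{k+1}):

  H_0: rank C_0 − rank ∂_1 = 7 − 6 = 1, and the invariant factors of ∂_1 are all 1, so H_0 ≅ Z.
  H_1: rank ker ∂_1 − rank ∂_2 = (18 − 6) − 12 = 0, and ∂_2 has invariant factor 2 > 1, so H_1 ≅ Z_2.
  H_2: rank ker ∂_2 − rank ∂_3 = (12 − 12) − 0 = 0, and there is no ∂_3, so H_2 ≅ 0.

As a check, the Euler characteristic is 7 − 18 + 12 = 1, which agrees with 1 − 0 + 0 = 1.

Hence the Betti numbers are b_0 = 1, b_1 = 0, b_2 = 0.

b_0 = 1, b_1 = 0, b_2 = 0.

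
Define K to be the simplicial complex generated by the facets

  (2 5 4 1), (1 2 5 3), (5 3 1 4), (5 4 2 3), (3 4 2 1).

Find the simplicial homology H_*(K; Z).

H_0 = Z,  H_1 = 0,  H_2 = 0,  H_3 = Z.

We work with the vertex ordering 1 < 2 < 3 < 4 < 5. The simplices of K, each written with vertices in increasing order, are:

  0-simplices (5): [1], [2], [3], [4], [5]
  1-simplices (10): [1,2], [1,3], [1,4], [1,5], [2,3], [2,4], [2,5], [3,4], [3,5], [4,5]
  2-simplices (10): [1,2,3], [1,2,4], [1,2,5], [1,3,4], [1,3,5], [1,4,5], [2,3,4], [2,3,5], [2,4,5], [3,4,5]
  3-simplices (5): [1,2,3,4], [1,2,3,5], [1,2,4,5], [1,3,4,5], [2,3,4,5]

so the chain groups are C_0 ≅ Z^5, C_1 ≅ Z^10, C_2 ≅ Z^10, C_3 ≅ Z^5.

∂_1: C_1 → C_0 is given by ∂[p,q] = [q] − [p]. For instance
  ∂[1,4] = [4] − [1].
The resulting 5×10 matrix has rank 4, and its Smith normal form has invariant factors (1,1,1,1).

The boundary map ∂_2: C_2 → C_1 sends each 2-simplex [p,q,r] to [q,r] − [p,r] + [p,q]. For instance
  ∂[1,3,4] = [3,4] − [1,4] + [1,3],
  ∂[1,2,5] = [2,5] − [1,5] + [1,2].
The resulting 10×10 matrix has rank 6, and its Smith normal form has invariant factors (1,1,1,1,1,1).

∂_3: C_3 → C_2 sends each 3-simplex σ to the alternating sum Σ_i (−1)^i (σ with its i-th vertex removed). For instance
  ∂[1,2,3,4] = [2,3,4] − [1,3,4] + [1,2,4] − [1,2,3],
  ∂[1,3,4,5] = [3,4,5] − [1,4,5] + [1,3,5] − [1,3,4].
As a 10×5 matrix over Z this has rank 4, with invariant factors (1,1,1,1).

Reading off H_k = ker ∂_k / im ∂_{k+1}:

  H_0: rank C_0 − rank ∂_1 = 5 − 4 = 1, and the invariant factors of ∂_1 are all 1, so H_0 = Z.
  H_1: rank ker ∂_1 − rank ∂_2 = (10 − 4) − 6 = 0, and the invariant factors of ∂_2 are all 1, so H_1 = 0.
  H_2: rank ker ∂_2 − rank ∂_3 = (10 − 6) − 4 = 0, and the invariant factors of ∂_3 are all 1, so H_2 = 0.
  H_3: rank ker ∂_3 − rank ∂_4 = (5 − 4) − 0 = 1, and there is no ∂_4, so H_3 = Z.

(K is a triangulation of the 3-sphere S^3.)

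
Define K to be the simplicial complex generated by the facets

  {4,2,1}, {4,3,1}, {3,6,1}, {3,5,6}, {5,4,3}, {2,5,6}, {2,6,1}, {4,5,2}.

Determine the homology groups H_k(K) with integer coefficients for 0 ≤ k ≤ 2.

H_0 ≅ Z,  H_1 = 0,  H_2 ≅ Z.

We work with the vertex ordering 1 < 2 < 3 < 4 < 5 < 6. The simplices of K, each written with vertices in increasing order, are:

  0-simplices (6): [1], [2], [3], [4], [5], [6]
  1-simplices (12): [1,2], [1,3], [1,4], [1,6], [2,4], [2,5], [2,6], [3,4], [3,5], [3,6], [4,5], [5,6]
  2-simplices (8): [1,2,4], [1,2,6], [1,3,4], [1,3,6], [2,4,5], [2,5,6], [3,4,5], [3,5,6]

giving chain groups C_0 ≅ Z^6, C_1 ≅ Z^12, C_2 ≅ Z^8.

The boundary map ∂_1: C_1 → C_0 maps an edge to its endpoints' difference, ∂[p,q] = q − p.
This gives a 6×12 integer matrix of rank 5; reducing to Smith normal form yields diagonal entries (1,1,1,1,1).

The boundary map ∂_2: C_2 → C_1 maps a triangle to the signed sum of its edges. For instance
  ∂[2,4,5] = [4,5] − [2,5] + [2,4],
  ∂[3,4,5] = [4,5] − [3,5] + [3,4].
The 12×8 boundary matrix has rank 7 and Smith normal form diag(1,1,1,1,1,1,1).

Now H_k = ker ∂_k / im ∂_{k+1}, so:

  H_0: rank C_0 − rank ∂_1 = 6 − 5 = 1, and the invariant factors of ∂_1 are all 1, so H_0 = Z.
  H_1: rank ker ∂_1 − rank ∂_2 = (12 − 5) − 7 = 0, and the invariant factors of ∂_2 are all 1, so H_1 = 0.
  H_2: rank ker ∂_2 − rank ∂_3 = (8 − 7) − 0 = 1, and there is no ∂_3, so H_2 = Z.

(K is a triangulation of the 2-sphere S^2.)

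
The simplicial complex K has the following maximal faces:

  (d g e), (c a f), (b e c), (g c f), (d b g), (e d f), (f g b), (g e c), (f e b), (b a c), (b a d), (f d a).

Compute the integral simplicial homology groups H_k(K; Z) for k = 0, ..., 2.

Take the total order a < b < c < d < e < f < g on the vertex set. Then K (dimension 2) consists of the simplices:

  0-simplices (7): a, b, c, d, e, f, g
  1-simplices (18): ab, ac, ad, af, bc, bd, be, bf, bg, ce, cf, cg, de, df, dg, ef, eg, fg
  2-simplices (12): abc, abd, acf, adf, bce, bdg, bef, bfg, ceg, cfg, def, deg

so the chain groups are C_0 ≅ Z^7, C_1 ≅ Z^18, C_2 ≅ Z^12.

Boundary ∂_1: C_1 → C_0 is given by ∂[p,q] = [q] − [p].
The resulting 7×18 matrix has rank 6, and its Smith normal form has invariant factors (1,1,1,1,1,1).

Boundary ∂_2: C_2 → C_1 sends each 2-simplex [p,q,r] to [q,r] − [p,r] + [p,q]. For instance
  ∂bdg = dg − bg + bd,
  ∂def = ef − df + de.
The 18×12 boundary matrix has rank 12 and Smith normal form diag(1,1,1,1,1,1,1,1,1,1,1,2).

Reading off H_k = ker ∂_k / im ∂_{k+1}:

  H_0: rank C_0 − rank ∂_1 = 7 − 6 = 1, and the invariant factors of ∂_1 are all 1, so H_0 = Z.
  H_1: rank ker ∂_1 − rank ∂_2 = (18 − 6) − 12 = 0, and ∂_2 has invariant factor 2 > 1, so H_1 = Z_2.
  H_2: rank ker ∂_2 − rank ∂_3 = (12 − 12) − 0 = 0, and there is no ∂_3, so H_2 = 0.

(K is a triangulation of the real projective plane RP^2.)

H_0 ≅ Z,  H_1 ≅ Z_2,  H_2 = 0.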